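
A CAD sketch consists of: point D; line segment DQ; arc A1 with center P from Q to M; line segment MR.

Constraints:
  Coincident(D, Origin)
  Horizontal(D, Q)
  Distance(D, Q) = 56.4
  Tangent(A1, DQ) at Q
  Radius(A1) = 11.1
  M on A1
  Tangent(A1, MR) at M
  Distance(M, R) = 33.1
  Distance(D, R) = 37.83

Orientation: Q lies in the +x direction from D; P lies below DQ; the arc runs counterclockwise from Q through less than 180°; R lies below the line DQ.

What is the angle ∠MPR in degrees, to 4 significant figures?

71.46°

Checks: |PQ| = 11.10 ✓; |PM| = 11.10 ✓; ∠(PM, MR) = 90.00° ✓; |MR| = 33.10 ✓; |DR| = 37.83 ✓.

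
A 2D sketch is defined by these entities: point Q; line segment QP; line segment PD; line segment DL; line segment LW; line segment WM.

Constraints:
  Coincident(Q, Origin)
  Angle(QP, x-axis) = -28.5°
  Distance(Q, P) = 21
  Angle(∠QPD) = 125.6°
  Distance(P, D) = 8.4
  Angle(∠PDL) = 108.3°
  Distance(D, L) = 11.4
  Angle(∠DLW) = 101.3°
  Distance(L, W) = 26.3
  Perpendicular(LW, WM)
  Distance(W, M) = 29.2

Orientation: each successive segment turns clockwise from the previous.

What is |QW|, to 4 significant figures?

6.870

∠PDL = 108.3° gives DL at -154.6° from the x-axis; with |DL| = 11.4, L = (9.195, -23.25). ∠DLW = 101.3° gives LW at 126.7° from the x-axis; with |LW| = 26.3, W = (-6.522, -2.159). Then |QW| = |W − Q| = 6.870.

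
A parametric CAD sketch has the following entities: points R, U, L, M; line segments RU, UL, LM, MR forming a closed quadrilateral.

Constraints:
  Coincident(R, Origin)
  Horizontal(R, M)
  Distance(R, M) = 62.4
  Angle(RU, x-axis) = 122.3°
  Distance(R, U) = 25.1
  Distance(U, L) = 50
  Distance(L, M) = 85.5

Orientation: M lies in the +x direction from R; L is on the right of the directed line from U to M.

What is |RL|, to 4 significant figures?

33.86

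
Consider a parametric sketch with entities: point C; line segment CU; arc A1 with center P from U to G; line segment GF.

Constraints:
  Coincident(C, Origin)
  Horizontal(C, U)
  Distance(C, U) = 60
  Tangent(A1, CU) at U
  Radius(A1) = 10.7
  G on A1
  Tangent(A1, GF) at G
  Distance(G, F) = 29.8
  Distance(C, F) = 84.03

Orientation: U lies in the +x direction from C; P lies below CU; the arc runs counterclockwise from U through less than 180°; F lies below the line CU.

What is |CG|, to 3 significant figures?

55.9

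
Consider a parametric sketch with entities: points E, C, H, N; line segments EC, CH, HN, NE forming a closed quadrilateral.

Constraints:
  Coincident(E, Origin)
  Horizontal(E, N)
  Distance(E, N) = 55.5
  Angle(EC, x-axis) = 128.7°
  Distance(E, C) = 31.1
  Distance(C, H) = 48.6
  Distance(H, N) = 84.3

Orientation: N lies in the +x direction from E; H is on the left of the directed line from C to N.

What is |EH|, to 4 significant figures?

66.92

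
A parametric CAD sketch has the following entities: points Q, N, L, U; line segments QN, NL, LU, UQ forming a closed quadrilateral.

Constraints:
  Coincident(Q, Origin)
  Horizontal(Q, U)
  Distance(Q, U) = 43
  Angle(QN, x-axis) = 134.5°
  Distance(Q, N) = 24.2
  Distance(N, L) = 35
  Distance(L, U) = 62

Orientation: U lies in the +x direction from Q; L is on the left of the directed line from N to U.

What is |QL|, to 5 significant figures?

46.654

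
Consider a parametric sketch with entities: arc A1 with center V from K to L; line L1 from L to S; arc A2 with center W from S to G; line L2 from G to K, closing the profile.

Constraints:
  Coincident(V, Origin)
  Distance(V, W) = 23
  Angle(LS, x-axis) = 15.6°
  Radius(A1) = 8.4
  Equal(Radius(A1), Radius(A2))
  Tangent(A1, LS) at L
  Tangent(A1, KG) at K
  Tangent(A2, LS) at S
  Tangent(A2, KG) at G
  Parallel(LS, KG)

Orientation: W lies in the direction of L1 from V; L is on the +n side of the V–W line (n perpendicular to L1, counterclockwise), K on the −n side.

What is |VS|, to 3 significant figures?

24.5

The slot axis is L1's direction at 15.6°, so u = (cos 15.6°, sin 15.6°) = (0.963, 0.269) and n = (−sin 15.6°, cos 15.6°) = (-0.269, 0.963). V is at the origin and W lies 23.0 along u from V, so W = 23.0·u = (22.2, 6.19). Tangency of A1 to both parallel lines with radius 8.4 puts L and K at V ± 8.4·n: L = (-2.26, 8.09), K = (2.26, -8.09). Equal radii place S and G the same way about W: S = W + 8.4·n = (19.9, 14.3), G = W − 8.4·n = (24.4, -1.91). Then |VS| = |S − V| = 24.5.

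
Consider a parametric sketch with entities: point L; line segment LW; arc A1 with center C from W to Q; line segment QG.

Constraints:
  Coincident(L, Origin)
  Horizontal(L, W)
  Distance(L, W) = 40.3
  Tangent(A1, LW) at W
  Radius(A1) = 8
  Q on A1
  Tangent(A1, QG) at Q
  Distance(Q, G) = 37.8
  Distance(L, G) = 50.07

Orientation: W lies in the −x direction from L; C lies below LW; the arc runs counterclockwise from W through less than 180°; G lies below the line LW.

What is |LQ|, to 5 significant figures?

48.494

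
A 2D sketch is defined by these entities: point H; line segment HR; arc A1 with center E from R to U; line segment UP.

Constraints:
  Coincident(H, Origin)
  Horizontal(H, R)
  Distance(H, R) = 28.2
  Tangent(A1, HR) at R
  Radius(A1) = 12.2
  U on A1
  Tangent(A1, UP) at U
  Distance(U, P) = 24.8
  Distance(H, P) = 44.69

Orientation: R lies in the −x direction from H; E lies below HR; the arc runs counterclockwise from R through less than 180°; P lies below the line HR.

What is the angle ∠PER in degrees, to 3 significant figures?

166°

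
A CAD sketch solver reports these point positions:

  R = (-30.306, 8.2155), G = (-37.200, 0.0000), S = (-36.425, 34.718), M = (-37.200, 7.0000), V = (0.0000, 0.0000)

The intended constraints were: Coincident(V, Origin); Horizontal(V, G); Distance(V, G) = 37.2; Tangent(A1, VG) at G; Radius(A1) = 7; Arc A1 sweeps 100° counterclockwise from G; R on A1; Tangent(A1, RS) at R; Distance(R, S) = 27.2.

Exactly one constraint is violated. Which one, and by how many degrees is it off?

Tangent(A1, RS) at R — off by 3.00°.

V = (0.00, 0.00) ✓; V.y = 0.00, G.y = 0.00 ✓; |VG| = 37.20 ✓; ∠(MG, GV) = 90.00° ✓; |MG| = 7.000 ✓; bearing(M→R) − bearing(M→G) = 100.0° ✓; |MR| = 7.000 ✓; ∠(MR, RS) = 87.00° ✗; |RS| = 27.20 ✓.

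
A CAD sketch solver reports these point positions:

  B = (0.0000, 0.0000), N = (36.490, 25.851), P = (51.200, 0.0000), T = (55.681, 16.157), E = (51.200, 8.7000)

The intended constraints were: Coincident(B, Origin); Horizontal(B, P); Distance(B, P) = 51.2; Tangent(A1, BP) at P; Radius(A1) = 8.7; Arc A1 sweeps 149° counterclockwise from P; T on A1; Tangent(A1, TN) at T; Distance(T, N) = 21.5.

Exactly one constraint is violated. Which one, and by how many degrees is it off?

Tangent(A1, TN) at T — off by 4.20°.

B = (0.00, 0.00) ✓; B.y = 0.00, P.y = 0.00 ✓; |BP| = 51.20 ✓; ∠(EP, PB) = 90.00° ✓; |EP| = 8.700 ✓; bearing(E→T) − bearing(E→P) = 149.0° ✓; |ET| = 8.700 ✓; ∠(ET, TN) = 85.80° ✗; |TN| = 21.50 ✓.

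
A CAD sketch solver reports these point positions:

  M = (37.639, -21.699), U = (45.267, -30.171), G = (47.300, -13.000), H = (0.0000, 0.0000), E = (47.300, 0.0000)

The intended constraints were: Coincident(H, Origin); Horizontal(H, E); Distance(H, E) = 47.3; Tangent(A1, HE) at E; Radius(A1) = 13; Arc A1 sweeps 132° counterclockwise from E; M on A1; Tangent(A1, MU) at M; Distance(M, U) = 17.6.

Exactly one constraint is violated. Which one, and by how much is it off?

Distance(M, U) = 17.6 — off by 6.20.

H = (0.00, 0.00) ✓; H.y = 0.00, E.y = 0.00 ✓; |HE| = 47.30 ✓; ∠(GE, EH) = 90.00° ✓; |GE| = 13.00 ✓; bearing(G→M) − bearing(G→E) = 132.0° ✓; |GM| = 13.00 ✓; ∠(GM, MU) = 90.00° ✓; |MU| = 11.40 ✗.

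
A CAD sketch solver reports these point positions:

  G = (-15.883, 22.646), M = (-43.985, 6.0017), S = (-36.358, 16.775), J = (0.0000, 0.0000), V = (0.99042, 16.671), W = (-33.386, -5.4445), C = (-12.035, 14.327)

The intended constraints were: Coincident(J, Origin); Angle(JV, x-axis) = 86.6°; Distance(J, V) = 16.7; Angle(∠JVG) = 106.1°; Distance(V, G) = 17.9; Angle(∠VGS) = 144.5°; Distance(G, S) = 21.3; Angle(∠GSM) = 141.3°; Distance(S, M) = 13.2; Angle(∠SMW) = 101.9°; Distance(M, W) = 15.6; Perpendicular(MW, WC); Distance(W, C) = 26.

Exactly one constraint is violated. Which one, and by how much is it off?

Distance(W, C) = 26 — off by 3.10.

J = (0.00, 0.00) ✓; JV at 86.60° ✓; |JV| = 16.70 ✓; ∠JVG = 106.1° ✓; |VG| = 17.90 ✓; ∠VGS = 144.5° ✓; |GS| = 21.30 ✓; ∠GSM = 141.3° ✓; |SM| = 13.20 ✓; ∠SMW = 101.9° ✓; |MW| = 15.60 ✓; ∠(MW, WC) = 90.00° ✓; |WC| = 29.10 ✗.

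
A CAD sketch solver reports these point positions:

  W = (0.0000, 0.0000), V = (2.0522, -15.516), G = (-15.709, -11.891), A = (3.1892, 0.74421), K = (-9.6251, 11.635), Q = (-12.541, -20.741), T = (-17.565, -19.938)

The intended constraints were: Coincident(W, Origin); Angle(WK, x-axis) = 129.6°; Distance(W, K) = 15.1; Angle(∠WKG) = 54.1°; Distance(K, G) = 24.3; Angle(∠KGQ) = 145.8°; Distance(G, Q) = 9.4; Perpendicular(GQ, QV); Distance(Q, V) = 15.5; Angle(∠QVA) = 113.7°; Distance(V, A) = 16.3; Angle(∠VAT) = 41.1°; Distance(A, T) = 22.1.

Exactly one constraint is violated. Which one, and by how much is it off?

Distance(A, T) = 22.1 — off by 7.20.

W = (0.00, 0.00) ✓; WK at 129.6° ✓; |WK| = 15.10 ✓; ∠WKG = 54.10° ✓; |KG| = 24.30 ✓; ∠KGQ = 145.8° ✓; |GQ| = 9.400 ✓; ∠(GQ, QV) = 90.00° ✓; |QV| = 15.50 ✓; ∠QVA = 113.7° ✓; |VA| = 16.30 ✓; ∠VAT = 41.10° ✓; |AT| = 29.30 ✗.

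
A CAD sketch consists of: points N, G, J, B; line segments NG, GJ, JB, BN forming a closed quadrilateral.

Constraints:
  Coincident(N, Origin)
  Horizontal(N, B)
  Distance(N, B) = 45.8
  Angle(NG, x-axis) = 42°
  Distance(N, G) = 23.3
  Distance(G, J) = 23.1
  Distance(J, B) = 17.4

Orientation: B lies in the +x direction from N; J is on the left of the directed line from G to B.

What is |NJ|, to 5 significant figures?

43.651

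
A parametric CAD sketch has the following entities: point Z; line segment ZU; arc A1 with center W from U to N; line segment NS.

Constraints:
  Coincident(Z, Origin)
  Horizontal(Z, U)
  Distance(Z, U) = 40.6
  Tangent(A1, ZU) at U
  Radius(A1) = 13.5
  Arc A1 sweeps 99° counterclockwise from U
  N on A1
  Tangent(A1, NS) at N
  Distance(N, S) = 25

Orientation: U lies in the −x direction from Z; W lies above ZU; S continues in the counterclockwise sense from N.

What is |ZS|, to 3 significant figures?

51.0

On A1, U sits at bearing -90° from W; a 99° counterclockwise sweep puts N at bearing 9°, so N = W + 13.5·(cos 9°, sin 9°) = (-27.3, 15.6). A1 meets NS tangentially, so WN is at right angles to NS, so NS runs along (−sin 9°, cos 9°); with |NS| = 25.0, S = (-31.2, 40.3). Then |ZS| = |S − Z| = 51.0.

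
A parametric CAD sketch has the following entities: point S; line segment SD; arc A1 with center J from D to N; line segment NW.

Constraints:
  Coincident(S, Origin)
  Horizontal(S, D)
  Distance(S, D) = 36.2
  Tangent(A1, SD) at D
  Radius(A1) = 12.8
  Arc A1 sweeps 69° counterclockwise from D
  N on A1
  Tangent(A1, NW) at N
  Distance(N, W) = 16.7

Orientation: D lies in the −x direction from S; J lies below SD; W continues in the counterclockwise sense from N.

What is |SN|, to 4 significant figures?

48.85

A1 meets SD tangentially, so JD is at right angles to SD, so J = D + (0, -12.8) = (-36.20, -12.80). On A1, D sits at bearing 90° from J; a 69° counterclockwise sweep puts N at bearing 159°, so N = J + 12.8·(cos 159°, sin 159°) = (-48.15, -8.213). Then |SN| = |N − S| = 48.85.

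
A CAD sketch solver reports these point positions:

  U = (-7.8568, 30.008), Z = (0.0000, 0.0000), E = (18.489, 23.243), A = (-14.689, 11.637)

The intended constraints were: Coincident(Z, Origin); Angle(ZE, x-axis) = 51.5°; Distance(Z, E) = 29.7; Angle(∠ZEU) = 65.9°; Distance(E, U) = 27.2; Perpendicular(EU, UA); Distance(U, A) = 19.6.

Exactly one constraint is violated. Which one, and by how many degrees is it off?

Perpendicular(EU, UA) — off by 6.00°.

Z = (0.00, 0.00) ✓; ZE at 51.50° ✓; |ZE| = 29.70 ✓; ∠ZEU = 65.90° ✓; |EU| = 27.20 ✓; ∠(EU, UA) = 84.00° ✗; |UA| = 19.60 ✓.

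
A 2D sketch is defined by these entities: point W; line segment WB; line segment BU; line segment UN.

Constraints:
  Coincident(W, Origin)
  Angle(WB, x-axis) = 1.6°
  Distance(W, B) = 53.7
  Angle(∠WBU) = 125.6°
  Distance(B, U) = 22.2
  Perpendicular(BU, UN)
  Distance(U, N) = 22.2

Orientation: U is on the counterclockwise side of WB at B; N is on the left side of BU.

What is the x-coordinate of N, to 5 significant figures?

47.689

W is at the origin; WB runs at 1.6° with length 53.7, so B = 53.7·(cos 1.6°, sin 1.6°) = (53.679, 1.4994). ∠WBU = 125.6°, so BU runs at 1.6° + (180° − 125.6°) = 56.000° from the x-axis; with |BU| = 22.2, U = B + 22.2·(cos 56.000°, sin 56.000°) = (66.093, 19.904). The perpendicularity gives UN at right angles to BU; with |UN| = 22.2 on the left of BU, N = U + 22.2·(-0.82904, 0.55919) = (47.689, 32.318). So N.x = 47.689.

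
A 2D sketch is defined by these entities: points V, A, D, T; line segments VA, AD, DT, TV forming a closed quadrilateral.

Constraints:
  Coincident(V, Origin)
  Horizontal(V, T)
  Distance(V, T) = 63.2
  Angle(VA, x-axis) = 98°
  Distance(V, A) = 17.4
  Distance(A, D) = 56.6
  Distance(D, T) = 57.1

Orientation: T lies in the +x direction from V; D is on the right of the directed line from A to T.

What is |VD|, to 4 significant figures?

39.90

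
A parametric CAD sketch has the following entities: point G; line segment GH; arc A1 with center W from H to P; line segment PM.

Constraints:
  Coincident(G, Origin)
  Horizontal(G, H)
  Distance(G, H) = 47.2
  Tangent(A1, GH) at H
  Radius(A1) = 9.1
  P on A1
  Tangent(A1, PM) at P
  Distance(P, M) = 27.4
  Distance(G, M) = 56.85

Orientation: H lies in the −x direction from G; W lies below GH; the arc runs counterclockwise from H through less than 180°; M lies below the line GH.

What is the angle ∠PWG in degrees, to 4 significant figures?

163.4°

Checks: |WP| = 9.100 ✓; ∠(WP, PM) = 90.00° ✓; |PM| = 27.40 ✓; |GM| = 56.85 ✓.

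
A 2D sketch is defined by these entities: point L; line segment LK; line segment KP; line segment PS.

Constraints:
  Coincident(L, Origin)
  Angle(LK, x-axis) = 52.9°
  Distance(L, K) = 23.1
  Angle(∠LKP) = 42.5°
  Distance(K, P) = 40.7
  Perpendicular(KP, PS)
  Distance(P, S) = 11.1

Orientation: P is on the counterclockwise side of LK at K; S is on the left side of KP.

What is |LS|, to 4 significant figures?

24.09

∠LKP = 42.5°, so KP runs at 52.9° + (180° − 42.5°) = 190.4° from the x-axis; with |KP| = 40.7, P = K + 40.7·(cos 190.4°, sin 190.4°) = (-26.10, 11.08). The perpendicularity gives PS at right angles to KP; with |PS| = 11.1 on the left of KP, S = P + 11.1·(0.1805, -0.9836) = (-24.09, 0.1594). Then |LS| = |S − L| = 24.09.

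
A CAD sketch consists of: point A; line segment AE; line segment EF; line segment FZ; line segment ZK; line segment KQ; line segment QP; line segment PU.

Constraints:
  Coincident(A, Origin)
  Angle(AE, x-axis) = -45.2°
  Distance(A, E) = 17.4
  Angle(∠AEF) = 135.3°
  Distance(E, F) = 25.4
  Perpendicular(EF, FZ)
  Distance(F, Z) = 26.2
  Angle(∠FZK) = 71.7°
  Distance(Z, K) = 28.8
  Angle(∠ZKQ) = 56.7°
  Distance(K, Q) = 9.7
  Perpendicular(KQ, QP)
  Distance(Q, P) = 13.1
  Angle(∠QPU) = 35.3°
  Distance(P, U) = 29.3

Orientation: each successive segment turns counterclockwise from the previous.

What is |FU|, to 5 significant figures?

41.854

The perpendicularity gives QP at right angles to KQ, so QP runs at 51.100°; with |QP| = 13.1, P = (26.242, 8.9305). ∠QPU = 35.3° gives PU at -164.20° from the x-axis; with |PU| = 29.3, U = (-1.9507, 0.95273). Then |FU| = |U − F| = 41.854.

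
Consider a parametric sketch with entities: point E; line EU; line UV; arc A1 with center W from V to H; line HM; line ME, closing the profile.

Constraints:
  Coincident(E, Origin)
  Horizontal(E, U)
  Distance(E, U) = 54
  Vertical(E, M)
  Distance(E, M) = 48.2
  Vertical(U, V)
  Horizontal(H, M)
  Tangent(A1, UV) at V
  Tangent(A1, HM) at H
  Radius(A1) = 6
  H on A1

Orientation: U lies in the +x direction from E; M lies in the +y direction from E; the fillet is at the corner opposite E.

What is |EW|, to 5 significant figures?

63.913

E is at the origin; E and U share the same y with |EU| = 54.0 and U on the +x side, so U = (54.000, 0.0000). EM is vertical with |EM| = 48.2 and M on the +y side, so M = (0.0000, 48.200). The virtual corner opposite E is at (54.000, 48.200). Tangency of A1 to UV means the radius WV is perpendicular to UV and the tangent condition forces WH to be normal to HM, with radius 6.0, so the center W sits 6.0 in from both sides at W = (48.000, 42.200). Then |EW| = |W − E| = 63.913.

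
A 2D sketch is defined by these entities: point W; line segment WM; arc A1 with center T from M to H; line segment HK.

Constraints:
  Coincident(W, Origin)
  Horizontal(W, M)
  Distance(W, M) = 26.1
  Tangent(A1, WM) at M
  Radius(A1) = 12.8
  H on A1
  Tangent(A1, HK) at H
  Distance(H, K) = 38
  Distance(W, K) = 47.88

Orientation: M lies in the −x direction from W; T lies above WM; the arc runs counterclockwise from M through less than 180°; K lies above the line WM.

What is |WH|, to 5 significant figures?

16.999

W is at the origin; W and M share the same y with |WM| = 26.1 and M on the −x side, so M = (-26.100, 0.0000). Since A1 is tangent to WM there, TM ⟂ WM, so T = M + (0, 12.8) = (-26.100, 12.800). Since TH ⟂ HK (tangency), |TK| = √(12.8² + 38.0²) = 40.098 regardless of where H sits on A1. So K lies on both circle(W, 47.88) and circle(T, 40.098); the above-WM intersection is K = (-6.0090, 47.501). H is the foot of the tangent from K: H = (-13.555, 10.258).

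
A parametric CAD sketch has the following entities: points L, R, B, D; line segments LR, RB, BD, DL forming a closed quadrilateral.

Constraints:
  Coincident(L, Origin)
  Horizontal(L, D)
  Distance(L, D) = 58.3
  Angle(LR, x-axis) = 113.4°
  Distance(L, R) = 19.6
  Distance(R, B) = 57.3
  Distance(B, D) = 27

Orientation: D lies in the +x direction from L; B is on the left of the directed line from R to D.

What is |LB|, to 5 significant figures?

55.210

Checks: |RB| = 57.30 ✓; |BD| = 27.00 ✓.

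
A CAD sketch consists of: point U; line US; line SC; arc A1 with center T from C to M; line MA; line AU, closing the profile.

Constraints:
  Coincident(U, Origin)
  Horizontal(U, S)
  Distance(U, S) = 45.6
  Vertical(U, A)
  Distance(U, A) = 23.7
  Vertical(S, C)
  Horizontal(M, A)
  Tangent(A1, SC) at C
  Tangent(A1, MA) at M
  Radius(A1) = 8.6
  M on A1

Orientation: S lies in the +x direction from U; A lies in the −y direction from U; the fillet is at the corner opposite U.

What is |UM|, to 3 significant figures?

43.9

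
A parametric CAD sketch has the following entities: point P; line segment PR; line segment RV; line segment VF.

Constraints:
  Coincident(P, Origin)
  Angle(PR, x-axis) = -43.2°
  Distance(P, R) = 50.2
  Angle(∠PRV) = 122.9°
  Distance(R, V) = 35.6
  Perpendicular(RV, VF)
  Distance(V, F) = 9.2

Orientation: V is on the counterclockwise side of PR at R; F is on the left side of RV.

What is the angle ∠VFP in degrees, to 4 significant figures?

117.7°

P is at the origin; PR runs at -43.2° with length 50.2, so R = 50.2·(cos -43.2°, sin -43.2°) = (36.59, -34.36). ∠PRV = 122.9°, so RV runs at -43.2° + (180° − 122.9°) = 13.90° from the x-axis; with |RV| = 35.6, V = R + 35.6·(cos 13.90°, sin 13.90°) = (71.15, -25.81). RV ⟂ VF; with |VF| = 9.2 on the left of RV, F = V + 9.2·(-0.2402, 0.9707) = (68.94, -16.88). Then cos ∠VFP = FV·FP / (|FV||FP|), giving 117.7°.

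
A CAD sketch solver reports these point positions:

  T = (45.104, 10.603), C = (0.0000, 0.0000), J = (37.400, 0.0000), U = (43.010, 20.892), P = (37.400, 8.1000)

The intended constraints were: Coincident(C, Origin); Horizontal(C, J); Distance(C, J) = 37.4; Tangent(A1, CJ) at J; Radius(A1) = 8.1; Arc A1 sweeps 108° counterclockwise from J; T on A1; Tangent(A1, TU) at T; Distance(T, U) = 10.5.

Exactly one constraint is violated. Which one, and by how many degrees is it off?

Tangent(A1, TU) at T — off by 6.50°.

C = (0.00, 0.00) ✓; C.y = 0.00, J.y = 0.00 ✓; |CJ| = 37.40 ✓; ∠(PJ, JC) = 90.00° ✓; |PJ| = 8.100 ✓; bearing(P→T) − bearing(P→J) = 108.0° ✓; |PT| = 8.100 ✓; ∠(PT, TU) = 96.50° ✗; |TU| = 10.50 ✓.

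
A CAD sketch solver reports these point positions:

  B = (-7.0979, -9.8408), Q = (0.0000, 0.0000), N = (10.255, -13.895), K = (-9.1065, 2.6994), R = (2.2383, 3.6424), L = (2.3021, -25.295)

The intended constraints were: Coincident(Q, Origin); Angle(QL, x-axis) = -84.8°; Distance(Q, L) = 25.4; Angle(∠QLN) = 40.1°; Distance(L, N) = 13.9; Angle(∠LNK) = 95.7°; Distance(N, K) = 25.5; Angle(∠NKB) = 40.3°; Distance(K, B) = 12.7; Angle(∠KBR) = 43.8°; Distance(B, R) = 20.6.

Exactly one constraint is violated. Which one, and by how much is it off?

Distance(B, R) = 20.6 — off by 4.20.

Q = (0.00, 0.00) ✓; QL at -84.80° ✓; |QL| = 25.40 ✓; ∠QLN = 40.10° ✓; |LN| = 13.90 ✓; ∠LNK = 95.70° ✓; |NK| = 25.50 ✓; ∠NKB = 40.30° ✓; |KB| = 12.70 ✓; ∠KBR = 43.80° ✓; |BR| = 16.40 ✗.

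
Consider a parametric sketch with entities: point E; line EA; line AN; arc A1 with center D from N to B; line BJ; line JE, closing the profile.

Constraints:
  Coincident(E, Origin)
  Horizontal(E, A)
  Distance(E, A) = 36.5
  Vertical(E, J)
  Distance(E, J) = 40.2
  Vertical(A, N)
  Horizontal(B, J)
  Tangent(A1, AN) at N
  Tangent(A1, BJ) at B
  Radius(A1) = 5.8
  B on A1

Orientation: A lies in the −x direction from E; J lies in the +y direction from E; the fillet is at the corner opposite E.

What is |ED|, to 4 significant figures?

46.11

E is at the origin; E and A share the same y with |EA| = 36.5 and A on the −x side, so A = (-36.50, 0.000). EJ is vertical with |EJ| = 40.2 and J on the +y side, so J = (0.000, 40.20). The virtual corner opposite E is at (-36.50, 40.20). Tangency of A1 to AN means the radius DN is perpendicular to AN and since A1 is tangent to BJ there, DB ⟂ BJ, with radius 5.8, so the center D sits 5.8 in from both sides at D = (-30.70, 34.40). Then |ED| = |D − E| = 46.11.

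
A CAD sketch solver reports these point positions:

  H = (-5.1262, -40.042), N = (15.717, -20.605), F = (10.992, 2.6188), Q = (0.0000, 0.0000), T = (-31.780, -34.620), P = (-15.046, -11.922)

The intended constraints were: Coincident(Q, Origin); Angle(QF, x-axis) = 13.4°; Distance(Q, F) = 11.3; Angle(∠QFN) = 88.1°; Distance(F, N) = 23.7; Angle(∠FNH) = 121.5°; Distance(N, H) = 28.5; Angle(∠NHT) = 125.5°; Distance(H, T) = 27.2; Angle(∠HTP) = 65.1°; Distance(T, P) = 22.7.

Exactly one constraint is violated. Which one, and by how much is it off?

Distance(T, P) = 22.7 — off by 5.50.

Q = (0.00, 0.00) ✓; QF at 13.40° ✓; |QF| = 11.30 ✓; ∠QFN = 88.10° ✓; |FN| = 23.70 ✓; ∠FNH = 121.5° ✓; |NH| = 28.50 ✓; ∠NHT = 125.5° ✓; |HT| = 27.20 ✓; ∠HTP = 65.10° ✓; |TP| = 28.20 ✗.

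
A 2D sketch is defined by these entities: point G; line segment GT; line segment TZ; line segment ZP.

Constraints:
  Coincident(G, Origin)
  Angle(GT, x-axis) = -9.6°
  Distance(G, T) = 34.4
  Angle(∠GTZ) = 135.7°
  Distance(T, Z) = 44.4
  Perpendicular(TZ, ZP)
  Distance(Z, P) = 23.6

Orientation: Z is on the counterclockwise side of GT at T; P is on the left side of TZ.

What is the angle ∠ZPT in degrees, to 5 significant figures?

62.008°

G is at the origin; GT runs at -9.6° with length 34.4, so T = 34.4·(cos -9.6°, sin -9.6°) = (33.918, -5.7368). ∠GTZ = 135.7°, so TZ runs at -9.6° + (180° − 135.7°) = 34.700° from the x-axis; with |TZ| = 44.4, Z = T + 44.4·(cos 34.700°, sin 34.700°) = (70.421, 19.539). The perpendicularity gives ZP at right angles to TZ; with |ZP| = 23.6 on the left of TZ, P = Z + 23.6·(-0.56928, 0.82214) = (56.986, 38.942). Then cos ∠ZPT = PZ·PT / (|PZ||PT|), giving 62.008°.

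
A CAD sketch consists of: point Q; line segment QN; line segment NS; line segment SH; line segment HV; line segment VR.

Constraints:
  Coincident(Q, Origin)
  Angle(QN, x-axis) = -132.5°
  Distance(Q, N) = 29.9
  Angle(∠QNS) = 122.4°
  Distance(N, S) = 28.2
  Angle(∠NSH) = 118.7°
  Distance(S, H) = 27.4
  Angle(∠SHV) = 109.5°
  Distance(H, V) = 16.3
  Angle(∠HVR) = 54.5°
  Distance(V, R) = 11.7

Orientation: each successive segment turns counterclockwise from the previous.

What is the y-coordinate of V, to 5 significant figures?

-42.059

Q is at the origin; QN runs at -132.5° with length 29.9, so N = (-20.200, -22.045). ∠QNS = 122.4° gives NS at -74.900° from the x-axis; with |NS| = 28.2, S = (-12.854, -49.271). ∠NSH = 118.7° gives SH at -13.600° from the x-axis; with |SH| = 27.4, H = (13.778, -55.714). ∠SHV = 109.5° gives HV at 56.900° from the x-axis; with |HV| = 16.3, V = (22.679, -42.059). So V.y = -42.059.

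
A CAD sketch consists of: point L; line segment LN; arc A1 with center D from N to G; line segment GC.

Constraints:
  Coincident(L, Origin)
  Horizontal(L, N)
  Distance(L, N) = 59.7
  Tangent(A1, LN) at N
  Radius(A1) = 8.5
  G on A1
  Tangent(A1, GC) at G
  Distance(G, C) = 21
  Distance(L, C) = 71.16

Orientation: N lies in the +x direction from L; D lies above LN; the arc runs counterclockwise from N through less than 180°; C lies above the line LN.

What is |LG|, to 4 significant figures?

68.80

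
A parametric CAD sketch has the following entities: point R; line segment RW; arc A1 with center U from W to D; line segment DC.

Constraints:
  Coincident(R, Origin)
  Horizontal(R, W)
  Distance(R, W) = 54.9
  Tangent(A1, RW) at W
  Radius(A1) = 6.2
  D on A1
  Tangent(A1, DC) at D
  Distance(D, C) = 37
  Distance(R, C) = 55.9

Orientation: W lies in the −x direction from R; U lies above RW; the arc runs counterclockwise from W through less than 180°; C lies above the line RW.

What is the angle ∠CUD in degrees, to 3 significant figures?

80.5°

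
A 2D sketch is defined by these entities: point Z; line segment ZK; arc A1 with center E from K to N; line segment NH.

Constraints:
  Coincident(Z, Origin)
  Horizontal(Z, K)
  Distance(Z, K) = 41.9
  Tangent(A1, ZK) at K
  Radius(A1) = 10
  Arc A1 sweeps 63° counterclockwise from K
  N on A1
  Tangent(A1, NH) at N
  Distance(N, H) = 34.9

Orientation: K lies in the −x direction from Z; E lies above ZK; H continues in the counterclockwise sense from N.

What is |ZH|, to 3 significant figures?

40.4

On A1, K sits at bearing -90° from E; a 63° counterclockwise sweep puts N at bearing -27°, so N = E + 10.0·(cos -27°, sin -27°) = (-33.0, 5.46). Tangency of A1 to NH means the radius EN is perpendicular to NH, so NH runs along (−sin -27°, cos -27°); with |NH| = 34.9, H = (-17.1, 36.6). Then |ZH| = |H − Z| = 40.4.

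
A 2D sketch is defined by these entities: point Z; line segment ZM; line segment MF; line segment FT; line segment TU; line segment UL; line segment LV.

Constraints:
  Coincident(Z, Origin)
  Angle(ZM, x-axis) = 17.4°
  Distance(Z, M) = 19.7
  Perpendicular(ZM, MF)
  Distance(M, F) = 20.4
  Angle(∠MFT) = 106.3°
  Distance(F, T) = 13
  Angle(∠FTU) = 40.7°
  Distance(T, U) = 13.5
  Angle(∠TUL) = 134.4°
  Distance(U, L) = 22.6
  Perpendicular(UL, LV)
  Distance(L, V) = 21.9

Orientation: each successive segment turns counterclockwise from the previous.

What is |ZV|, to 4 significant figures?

50.69

Z is at the origin; ZM runs at 17.4° with length 19.7, so M = (18.80, 5.891). ZM ⟂ MF, so MF runs at 107.4°; with |MF| = 20.4, F = (12.70, 25.36). ∠MFT = 106.3° gives FT at -178.9° from the x-axis; with |FT| = 13.0, T = (-0.2995, 25.11). ∠FTU = 40.7° gives TU at -39.60° from the x-axis; with |TU| = 13.5, U = (10.10, 16.50). ∠TUL = 134.4° gives UL at 6.000° from the x-axis; with |UL| = 22.6, L = (32.58, 18.87). The perpendicularity gives LV at right angles to UL, so LV runs at 96.00°; with |LV| = 21.9, V = (30.29, 40.65). Then |ZV| = |V − Z| = 50.69.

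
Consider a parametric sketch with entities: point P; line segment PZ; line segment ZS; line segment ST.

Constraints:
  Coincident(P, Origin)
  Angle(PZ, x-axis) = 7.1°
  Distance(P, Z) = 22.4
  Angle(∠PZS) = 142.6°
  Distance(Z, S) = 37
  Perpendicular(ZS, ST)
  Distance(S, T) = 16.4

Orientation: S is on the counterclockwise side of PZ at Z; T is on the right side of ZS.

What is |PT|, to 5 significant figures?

62.472

P is at the origin; PZ runs at 7.1° with length 22.4, so Z = 22.4·(cos 7.1°, sin 7.1°) = (22.228, 2.7687). ∠PZS = 142.6°, so ZS runs at 7.1° + (180° − 142.6°) = 44.500° from the x-axis; with |ZS| = 37.0, S = Z + 37.0·(cos 44.500°, sin 44.500°) = (48.619, 28.702). ZS is perpendicular to ST; with |ST| = 16.4 on the right of ZS, T = S + 16.4·(0.70091, -0.71325) = (60.113, 17.005). Then |PT| = |T − P| = 62.472.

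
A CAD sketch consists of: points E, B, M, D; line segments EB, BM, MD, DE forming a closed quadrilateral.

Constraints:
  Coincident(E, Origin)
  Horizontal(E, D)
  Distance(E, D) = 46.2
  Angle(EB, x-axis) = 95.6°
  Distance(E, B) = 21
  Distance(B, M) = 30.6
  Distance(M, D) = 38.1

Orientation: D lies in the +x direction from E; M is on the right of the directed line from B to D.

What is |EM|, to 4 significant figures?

11.74

Checks: |BM| = 30.60 ✓; |MD| = 38.10 ✓.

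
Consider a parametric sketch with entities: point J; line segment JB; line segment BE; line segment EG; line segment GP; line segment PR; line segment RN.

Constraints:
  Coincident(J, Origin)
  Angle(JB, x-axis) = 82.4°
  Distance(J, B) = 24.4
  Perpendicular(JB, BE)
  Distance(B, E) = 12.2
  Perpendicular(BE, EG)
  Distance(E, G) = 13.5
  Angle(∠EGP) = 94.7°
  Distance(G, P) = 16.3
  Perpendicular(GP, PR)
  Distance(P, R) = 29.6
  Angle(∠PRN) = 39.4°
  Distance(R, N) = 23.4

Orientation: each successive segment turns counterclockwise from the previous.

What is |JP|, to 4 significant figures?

10.38

BE is perpendicular to EG, so EG runs at -97.60°; with |EG| = 13.5, G = (-10.65, 12.42). ∠EGP = 94.7° gives GP at -12.30° from the x-axis; with |GP| = 16.3, P = (5.275, 8.945). Then |JP| = |P − J| = 10.38.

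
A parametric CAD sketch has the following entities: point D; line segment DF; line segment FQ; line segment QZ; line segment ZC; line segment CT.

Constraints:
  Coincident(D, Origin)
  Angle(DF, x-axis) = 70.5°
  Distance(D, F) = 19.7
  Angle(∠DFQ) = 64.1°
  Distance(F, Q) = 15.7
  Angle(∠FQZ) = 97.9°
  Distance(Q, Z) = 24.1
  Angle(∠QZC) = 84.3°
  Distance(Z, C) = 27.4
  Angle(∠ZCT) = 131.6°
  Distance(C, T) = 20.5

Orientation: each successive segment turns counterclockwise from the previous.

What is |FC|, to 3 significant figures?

26.3

∠FQZ = 97.9° gives QZ at -91.5° from the x-axis; with |QZ| = 24.1, Z = (-9.66, -7.27). ∠QZC = 84.3° gives ZC at 4.20° from the x-axis; with |ZC| = 27.4, C = (17.7, -5.27). Then |FC| = |C − F| = 26.3.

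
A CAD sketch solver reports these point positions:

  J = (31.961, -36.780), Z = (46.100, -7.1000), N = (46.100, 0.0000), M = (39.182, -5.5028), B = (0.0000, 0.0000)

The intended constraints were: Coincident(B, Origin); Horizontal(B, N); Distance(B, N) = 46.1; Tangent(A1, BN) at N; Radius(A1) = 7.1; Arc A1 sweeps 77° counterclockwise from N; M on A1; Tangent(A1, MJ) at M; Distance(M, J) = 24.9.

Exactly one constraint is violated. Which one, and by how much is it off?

Distance(M, J) = 24.9 — off by 7.20.

B = (0.00, 0.00) ✓; B.y = 0.00, N.y = 0.00 ✓; |BN| = 46.10 ✓; ∠(ZN, NB) = 90.00° ✓; |ZN| = 7.100 ✓; bearing(Z→M) − bearing(Z→N) = 77.00° ✓; |ZM| = 7.100 ✓; ∠(ZM, MJ) = 90.00° ✓; |MJ| = 32.10 ✗.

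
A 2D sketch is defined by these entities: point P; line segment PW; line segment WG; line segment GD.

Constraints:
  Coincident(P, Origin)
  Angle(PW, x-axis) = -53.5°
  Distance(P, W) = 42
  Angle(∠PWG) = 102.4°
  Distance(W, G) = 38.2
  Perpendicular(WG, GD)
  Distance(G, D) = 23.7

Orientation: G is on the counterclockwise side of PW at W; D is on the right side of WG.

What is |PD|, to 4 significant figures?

80.11

P is at the origin; PW runs at -53.5° with length 42.0, so W = 42.0·(cos -53.5°, sin -53.5°) = (24.98, -33.76). ∠PWG = 102.4°, so WG runs at -53.5° + (180° − 102.4°) = 24.10° from the x-axis; with |WG| = 38.2, G = W + 38.2·(cos 24.10°, sin 24.10°) = (59.85, -18.16). WG is perpendicular to GD; with |GD| = 23.7 on the right of WG, D = G + 23.7·(0.4083, -0.9128) = (69.53, -39.80). Then |PD| = |D − P| = 80.11.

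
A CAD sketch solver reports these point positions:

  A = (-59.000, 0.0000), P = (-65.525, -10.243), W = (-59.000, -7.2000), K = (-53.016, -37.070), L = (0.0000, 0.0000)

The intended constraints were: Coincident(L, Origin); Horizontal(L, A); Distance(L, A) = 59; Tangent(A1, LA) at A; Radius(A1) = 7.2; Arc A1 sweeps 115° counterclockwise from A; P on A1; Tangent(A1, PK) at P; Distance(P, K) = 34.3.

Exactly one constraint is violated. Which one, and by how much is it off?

Distance(P, K) = 34.3 — off by 4.70.

L = (0.00, 0.00) ✓; L.y = 0.00, A.y = 0.00 ✓; |LA| = 59.00 ✓; ∠(WA, AL) = 90.00° ✓; |WA| = 7.200 ✓; bearing(W→P) − bearing(W→A) = 115.0° ✓; |WP| = 7.200 ✓; ∠(WP, PK) = 90.00° ✓; |PK| = 29.60 ✗.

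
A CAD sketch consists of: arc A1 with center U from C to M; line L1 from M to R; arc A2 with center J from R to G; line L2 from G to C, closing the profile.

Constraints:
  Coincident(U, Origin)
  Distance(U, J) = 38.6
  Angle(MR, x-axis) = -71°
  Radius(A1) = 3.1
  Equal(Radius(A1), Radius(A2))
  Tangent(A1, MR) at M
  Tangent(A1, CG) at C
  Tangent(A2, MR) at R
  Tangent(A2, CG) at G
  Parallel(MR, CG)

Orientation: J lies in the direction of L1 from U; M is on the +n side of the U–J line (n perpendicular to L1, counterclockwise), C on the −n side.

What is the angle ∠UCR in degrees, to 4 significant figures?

80.87°

The slot axis is L1's direction at -71.0°, so u = (cos -71.0°, sin -71.0°) = (0.3256, -0.9455) and n = (−sin -71.0°, cos -71.0°) = (0.9455, 0.3256). U is at the origin and J lies 38.6 along u from U, so J = 38.6·u = (12.57, -36.50). Tangency of A1 to both parallel lines with radius 3.1 puts M and C at U ± 3.1·n: M = (2.931, 1.009), C = (-2.931, -1.009). Equal radii place R and G the same way about J: R = J + 3.1·n = (15.50, -35.49), G = J − 3.1·n = (9.636, -37.51). Then cos ∠UCR = CU·CR / (|CU||CR|), giving 80.87°.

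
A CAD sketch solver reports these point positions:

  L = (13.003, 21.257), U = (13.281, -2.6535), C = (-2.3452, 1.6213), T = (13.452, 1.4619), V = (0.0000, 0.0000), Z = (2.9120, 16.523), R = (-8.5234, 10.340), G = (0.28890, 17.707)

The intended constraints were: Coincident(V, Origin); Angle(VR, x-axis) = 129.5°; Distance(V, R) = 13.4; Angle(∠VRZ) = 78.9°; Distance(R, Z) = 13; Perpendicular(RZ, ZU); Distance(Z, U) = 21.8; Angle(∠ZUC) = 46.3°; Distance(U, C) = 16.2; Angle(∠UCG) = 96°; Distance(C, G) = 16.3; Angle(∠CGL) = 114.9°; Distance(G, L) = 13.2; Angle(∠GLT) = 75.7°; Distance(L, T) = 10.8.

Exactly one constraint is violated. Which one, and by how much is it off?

Distance(L, T) = 10.8 — off by 9.00.

V = (0.00, 0.00) ✓; VR at 129.5° ✓; |VR| = 13.40 ✓; ∠VRZ = 78.90° ✓; |RZ| = 13.00 ✓; ∠(RZ, ZU) = 90.00° ✓; |ZU| = 21.80 ✓; ∠ZUC = 46.30° ✓; |UC| = 16.20 ✓; ∠UCG = 96.00° ✓; |CG| = 16.30 ✓; ∠CGL = 114.9° ✓; |GL| = 13.20 ✓; ∠GLT = 75.70° ✓; |LT| = 19.80 ✗.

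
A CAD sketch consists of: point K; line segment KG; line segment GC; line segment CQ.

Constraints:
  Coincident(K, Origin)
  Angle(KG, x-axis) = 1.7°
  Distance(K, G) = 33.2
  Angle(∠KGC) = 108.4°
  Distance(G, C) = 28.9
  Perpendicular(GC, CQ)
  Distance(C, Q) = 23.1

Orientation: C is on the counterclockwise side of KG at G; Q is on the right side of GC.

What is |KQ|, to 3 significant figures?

67.3

K is at the origin; KG runs at 1.7° with length 33.2, so G = 33.2·(cos 1.7°, sin 1.7°) = (33.2, 0.985). ∠KGC = 108.4°, so GC runs at 1.7° + (180° − 108.4°) = 73.3° from the x-axis; with |GC| = 28.9, C = G + 28.9·(cos 73.3°, sin 73.3°) = (41.5, 28.7). GC ⟂ CQ; with |CQ| = 23.1 on the right of GC, Q = C + 23.1·(0.958, -0.287) = (63.6, 22.0). Then |KQ| = |Q − K| = 67.3.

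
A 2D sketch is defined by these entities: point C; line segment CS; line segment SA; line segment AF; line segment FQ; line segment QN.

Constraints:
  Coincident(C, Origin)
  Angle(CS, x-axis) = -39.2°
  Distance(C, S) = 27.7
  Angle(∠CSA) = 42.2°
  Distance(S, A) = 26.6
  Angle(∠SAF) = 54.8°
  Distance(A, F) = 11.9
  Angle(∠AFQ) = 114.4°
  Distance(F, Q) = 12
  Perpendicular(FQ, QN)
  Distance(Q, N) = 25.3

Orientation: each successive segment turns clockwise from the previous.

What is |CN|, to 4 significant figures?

36.82

C is at the origin; CS runs at -39.2° with length 27.7, so S = (21.47, -17.51). ∠CSA = 42.2° gives SA at -177.0° from the x-axis; with |SA| = 26.6, A = (-5.098, -18.90). ∠SAF = 54.8° gives AF at 57.80° from the x-axis; with |AF| = 11.9, F = (1.244, -8.830). ∠AFQ = 114.4° gives FQ at -7.800° from the x-axis; with |FQ| = 12.0, Q = (13.13, -10.46). FQ ⟂ QN, so QN runs at -97.80°; with |QN| = 25.3, N = (9.699, -35.52). Then |CN| = |N − C| = 36.82.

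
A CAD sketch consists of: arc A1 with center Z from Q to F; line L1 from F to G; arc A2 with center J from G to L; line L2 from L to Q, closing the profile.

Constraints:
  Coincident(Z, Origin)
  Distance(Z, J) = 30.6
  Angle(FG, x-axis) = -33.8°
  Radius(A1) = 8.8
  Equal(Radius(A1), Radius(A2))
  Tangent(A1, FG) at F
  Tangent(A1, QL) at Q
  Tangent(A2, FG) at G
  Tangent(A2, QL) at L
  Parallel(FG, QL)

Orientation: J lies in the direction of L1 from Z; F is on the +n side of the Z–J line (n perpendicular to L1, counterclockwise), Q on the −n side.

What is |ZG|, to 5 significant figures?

31.840

The slot axis is L1's direction at -33.8°, so u = (cos -33.8°, sin -33.8°) = (0.83098, -0.55630) and n = (−sin -33.8°, cos -33.8°) = (0.55630, 0.83098). Z is at the origin and J lies 30.6 along u from Z, so J = 30.6·u = (25.428, -17.023). Tangency of A1 to both parallel lines with radius 8.8 puts F and Q at Z ± 8.8·n: F = (4.8954, 7.3127), Q = (-4.8954, -7.3127). Equal radii place G and L the same way about J: G = J + 8.8·n = (30.324, -9.7100), L = J − 8.8·n = (20.533, -24.335). Then |ZG| = |G − Z| = 31.840.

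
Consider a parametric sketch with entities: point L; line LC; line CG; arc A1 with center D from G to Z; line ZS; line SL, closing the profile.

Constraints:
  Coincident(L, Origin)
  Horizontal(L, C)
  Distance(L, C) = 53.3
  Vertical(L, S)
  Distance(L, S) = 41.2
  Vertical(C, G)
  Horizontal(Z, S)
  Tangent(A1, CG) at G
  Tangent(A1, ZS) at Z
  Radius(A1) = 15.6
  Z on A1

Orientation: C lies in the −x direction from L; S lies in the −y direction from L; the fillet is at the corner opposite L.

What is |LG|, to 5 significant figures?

59.129

L is at the origin; LC is horizontal with |LC| = 53.3 and C on the −x side, so C = (-53.300, 0.0000). LS is vertical with |LS| = 41.2 and S on the −y side, so S = (0.0000, -41.200). The virtual corner opposite L is at (-53.300, -41.200). The tangent condition forces DG to be normal to CG and A1 meets ZS tangentially, so DZ is at right angles to ZS, with radius 15.6, so the center D sits 15.6 in from both sides at D = (-37.700, -25.600). That places the tangent points at G = (-53.300, -25.600) on CG and Z = (-37.700, -41.200) on ZS. Then |LG| = |G − L| = 59.129.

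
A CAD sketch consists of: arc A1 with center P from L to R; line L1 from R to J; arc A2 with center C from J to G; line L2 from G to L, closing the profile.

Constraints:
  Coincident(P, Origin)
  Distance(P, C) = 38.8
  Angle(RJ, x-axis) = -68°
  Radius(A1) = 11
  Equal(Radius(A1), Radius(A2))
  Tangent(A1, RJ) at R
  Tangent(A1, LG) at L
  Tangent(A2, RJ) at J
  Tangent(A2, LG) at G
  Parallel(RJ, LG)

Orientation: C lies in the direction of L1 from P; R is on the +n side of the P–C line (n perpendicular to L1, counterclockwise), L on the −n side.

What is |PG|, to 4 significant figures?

40.33

The slot axis is L1's direction at -68.0°, so u = (cos -68.0°, sin -68.0°) = (0.3746, -0.9272) and n = (−sin -68.0°, cos -68.0°) = (0.9272, 0.3746). P is at the origin and C lies 38.8 along u from P, so C = 38.8·u = (14.53, -35.97). Tangency of A1 to both parallel lines with radius 11.0 puts R and L at P ± 11.0·n: R = (10.20, 4.121), L = (-10.20, -4.121). Equal radii place J and G the same way about C: J = C + 11.0·n = (24.73, -31.85), G = C − 11.0·n = (4.336, -40.10). Then |PG| = |G − P| = 40.33.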